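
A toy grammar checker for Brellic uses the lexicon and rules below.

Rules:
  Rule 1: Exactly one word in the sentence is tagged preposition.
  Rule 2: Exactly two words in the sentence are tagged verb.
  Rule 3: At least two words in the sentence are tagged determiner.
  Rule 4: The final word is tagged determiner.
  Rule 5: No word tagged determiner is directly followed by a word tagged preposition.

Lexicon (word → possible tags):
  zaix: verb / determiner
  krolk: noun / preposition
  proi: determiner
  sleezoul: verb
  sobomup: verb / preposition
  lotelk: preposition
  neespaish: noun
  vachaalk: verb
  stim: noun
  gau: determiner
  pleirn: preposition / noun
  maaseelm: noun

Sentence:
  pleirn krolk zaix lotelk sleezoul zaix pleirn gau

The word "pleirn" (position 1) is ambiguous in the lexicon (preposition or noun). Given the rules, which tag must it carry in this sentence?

Candidates per position — 1:pleirn {preposition,noun}; 2:krolk {noun,preposition}; 3:zaix {verb,determiner}; 4:lotelk {preposition}; 5:sleezoul {verb}; 6:zaix {verb,determiner}; 7:pleirn {preposition,noun}; 8:gau {determiner}.
If word 1 were preposition, no tagging could satisfy rule 1; so word 1 is noun.
If word 2 were preposition, no tagging could satisfy rule 1; so word 2 is noun.
If word 3 were determiner, no tagging could satisfy rule 5; so word 3 is verb.
If word 6 were verb, no tagging could satisfy rule 2; so word 6 is determiner.
If word 7 were preposition, no tagging could satisfy rule 1; so word 7 is noun.
That leaves exactly one tagging: noun noun verb preposition verb determiner noun determiner.
Check: rule 1 holds; rule 2 holds; rule 3 holds; rule 4 holds; rule 5 holds.

noun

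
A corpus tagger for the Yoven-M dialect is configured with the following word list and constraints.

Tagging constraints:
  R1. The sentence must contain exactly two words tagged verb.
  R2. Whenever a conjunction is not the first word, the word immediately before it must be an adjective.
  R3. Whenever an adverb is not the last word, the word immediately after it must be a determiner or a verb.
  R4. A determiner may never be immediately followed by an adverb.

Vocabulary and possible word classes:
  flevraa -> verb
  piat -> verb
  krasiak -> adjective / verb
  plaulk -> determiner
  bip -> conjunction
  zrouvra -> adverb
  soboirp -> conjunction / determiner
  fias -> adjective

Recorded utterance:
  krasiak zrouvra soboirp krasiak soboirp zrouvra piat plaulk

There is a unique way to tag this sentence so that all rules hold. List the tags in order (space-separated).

verb adverb determiner adjective conjunction adverb verb determiner

Candidates per position — 1:krasiak {adjective,verb}; 2:zrouvra {adverb}; 3:soboirp {conjunction,determiner}; 4:krasiak {adjective,verb}; 5:soboirp {conjunction,determiner}; 6:zrouvra {adverb}; 7:piat {verb}; 8:plaulk {determiner}.
Word 3 cannot be conjunction — rule 2 would then fail for every completion. It is determiner.
Word 5 cannot be determiner — rule 4 would then fail for every completion. It is conjunction.
Word 4 cannot be verb — rule 2 would then fail for every completion. It is adjective.
Word 1 cannot be adjective — rule 1 would then fail for every completion. It is verb.
The unique satisfying tagging is: verb adverb determiner adjective conjunction adverb verb determiner.
Check: rule 1 ✓; rule 2 ✓; rule 3 ✓; rule 4 ✓.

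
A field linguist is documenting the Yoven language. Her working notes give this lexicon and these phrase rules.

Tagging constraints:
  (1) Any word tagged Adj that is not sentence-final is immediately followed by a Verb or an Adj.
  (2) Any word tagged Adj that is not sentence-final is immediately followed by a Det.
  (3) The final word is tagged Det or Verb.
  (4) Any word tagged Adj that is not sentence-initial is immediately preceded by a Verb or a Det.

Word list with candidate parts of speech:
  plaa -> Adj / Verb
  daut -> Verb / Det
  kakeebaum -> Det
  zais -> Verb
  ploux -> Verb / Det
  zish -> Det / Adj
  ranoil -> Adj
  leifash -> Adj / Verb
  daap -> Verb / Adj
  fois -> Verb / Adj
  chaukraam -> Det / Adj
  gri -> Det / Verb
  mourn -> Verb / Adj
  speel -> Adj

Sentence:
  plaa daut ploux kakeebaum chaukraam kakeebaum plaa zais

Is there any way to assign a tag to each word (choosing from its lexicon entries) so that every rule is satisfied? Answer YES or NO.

YES

Candidates per position — 1:plaa {Adj,Verb}; 2:daut {Verb,Det}; 3:ploux {Verb,Det}; 4:kakeebaum {Det}; 5:chaukraam {Det,Adj}; 6:kakeebaum {Det}; 7:plaa {Adj,Verb}; 8:zais {Verb}.
One satisfying assignment: Verb Det Verb Det Det Det Verb Verb.
Check: rule 1 ✓; rule 2 ✓; rule 3 ✓; rule 4 ✓.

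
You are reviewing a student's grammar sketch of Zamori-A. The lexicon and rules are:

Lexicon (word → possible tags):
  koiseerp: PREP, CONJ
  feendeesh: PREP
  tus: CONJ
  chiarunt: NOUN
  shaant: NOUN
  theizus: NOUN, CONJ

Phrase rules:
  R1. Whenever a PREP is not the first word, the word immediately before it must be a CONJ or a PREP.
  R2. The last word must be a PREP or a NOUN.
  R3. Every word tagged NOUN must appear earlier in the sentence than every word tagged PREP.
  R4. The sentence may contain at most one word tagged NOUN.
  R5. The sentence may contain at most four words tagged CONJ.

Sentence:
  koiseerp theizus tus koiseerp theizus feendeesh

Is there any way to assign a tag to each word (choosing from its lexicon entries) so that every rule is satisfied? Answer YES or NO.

Candidates per position — 1:koiseerp {PREP,CONJ}; 2:theizus {NOUN,CONJ}; 3:tus {CONJ}; 4:koiseerp {PREP,CONJ}; 5:theizus {NOUN,CONJ}; 6:feendeesh {PREP}.
One satisfying assignment: CONJ CONJ CONJ PREP CONJ PREP.
Rule-by-rule: rule 1 ✓; rule 2 ✓; rule 3 ✓; rule 4 ✓; rule 5 ✓.

YES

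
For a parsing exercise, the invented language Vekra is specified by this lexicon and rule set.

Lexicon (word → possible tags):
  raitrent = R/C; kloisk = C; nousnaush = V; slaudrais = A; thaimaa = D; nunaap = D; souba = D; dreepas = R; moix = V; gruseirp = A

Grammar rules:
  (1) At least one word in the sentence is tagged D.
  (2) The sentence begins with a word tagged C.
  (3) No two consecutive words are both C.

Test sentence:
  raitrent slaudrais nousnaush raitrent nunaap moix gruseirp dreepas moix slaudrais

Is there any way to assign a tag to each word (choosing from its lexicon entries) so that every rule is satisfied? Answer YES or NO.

Candidates per position — 1:raitrent {R,C}; 2:slaudrais {A}; 3:nousnaush {V}; 4:raitrent {R,C}; 5:nunaap {D}; 6:moix {V}; 7:gruseirp {A}; 8:dreepas {R}; 9:moix {V}; 10:slaudrais {A}.
One satisfying assignment: C A V R D V A R V A.
Check: rule 1 ok; rule 2 ok; rule 3 ok.

YES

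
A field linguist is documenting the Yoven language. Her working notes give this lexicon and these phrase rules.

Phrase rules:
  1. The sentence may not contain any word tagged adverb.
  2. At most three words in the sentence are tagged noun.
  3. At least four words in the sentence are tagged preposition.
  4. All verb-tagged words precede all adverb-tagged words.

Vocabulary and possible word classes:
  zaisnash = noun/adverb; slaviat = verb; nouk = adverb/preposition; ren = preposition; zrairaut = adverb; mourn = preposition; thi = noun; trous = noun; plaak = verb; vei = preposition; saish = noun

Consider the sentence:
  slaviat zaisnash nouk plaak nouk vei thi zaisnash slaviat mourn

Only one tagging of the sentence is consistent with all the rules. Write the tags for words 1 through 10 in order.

Candidates per position — 1:slaviat {verb}; 2:zaisnash {noun,adverb}; 3:nouk {adverb,preposition}; 4:plaak {verb}; 5:nouk {adverb,preposition}; 6:vei {preposition}; 7:thi {noun}; 8:zaisnash {noun,adverb}; 9:slaviat {verb}; 10:mourn {preposition}.
At position 2, choosing adverb makes rule 1 impossible to satisfy; hence noun.
At position 3, choosing adverb makes rule 1 impossible to satisfy; hence preposition.
At position 5, choosing adverb makes rule 1 impossible to satisfy; hence preposition.
At position 8, choosing adverb makes rule 1 impossible to satisfy; hence noun.
So the tagging must be: verb noun preposition verb preposition preposition noun noun verb preposition.
Rule-by-rule: rule 1 ✓; rule 2 ✓; rule 3 ✓; rule 4 ✓.

verb noun preposition verb preposition preposition noun noun verb preposition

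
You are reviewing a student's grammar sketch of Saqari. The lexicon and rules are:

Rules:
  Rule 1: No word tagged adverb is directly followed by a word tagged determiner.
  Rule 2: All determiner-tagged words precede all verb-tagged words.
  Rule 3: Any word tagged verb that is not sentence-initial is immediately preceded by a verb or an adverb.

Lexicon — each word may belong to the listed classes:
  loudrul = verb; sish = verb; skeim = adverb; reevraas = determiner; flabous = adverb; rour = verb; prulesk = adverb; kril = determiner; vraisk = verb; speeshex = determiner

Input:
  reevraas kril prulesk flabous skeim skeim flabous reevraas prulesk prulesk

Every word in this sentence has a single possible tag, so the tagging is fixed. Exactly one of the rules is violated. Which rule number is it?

1

Fixed tagging: determiner determiner adverb adverb adverb adverb adverb determiner adverb adverb.
Checking each rule: R1 fails, R2 ok, R3 ok.
Only rule 1 fails.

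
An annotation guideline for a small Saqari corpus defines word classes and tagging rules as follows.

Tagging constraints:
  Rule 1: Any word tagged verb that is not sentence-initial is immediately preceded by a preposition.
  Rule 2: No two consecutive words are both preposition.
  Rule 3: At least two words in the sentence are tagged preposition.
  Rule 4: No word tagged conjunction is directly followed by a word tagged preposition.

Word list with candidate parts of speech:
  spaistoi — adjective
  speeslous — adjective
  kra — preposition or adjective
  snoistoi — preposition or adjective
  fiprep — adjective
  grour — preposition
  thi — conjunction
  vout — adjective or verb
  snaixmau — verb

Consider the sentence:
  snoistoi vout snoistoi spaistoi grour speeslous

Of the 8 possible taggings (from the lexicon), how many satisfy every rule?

Candidates per position — 1:snoistoi {preposition,adjective}; 2:vout {adjective,verb}; 3:snoistoi {preposition,adjective}; 4:spaistoi {adjective}; 5:grour {preposition}; 6:speeslous {adjective}.
There are 8 candidate sequences in total.
The sequences that satisfy every rule: preposition adjective preposition adjective preposition adjective; preposition adjective adjective adjective preposition adjective; preposition verb preposition adjective preposition adjective; preposition verb adjective adjective preposition adjective; adjective adjective preposition adjective preposition adjective.
Count = 5.

5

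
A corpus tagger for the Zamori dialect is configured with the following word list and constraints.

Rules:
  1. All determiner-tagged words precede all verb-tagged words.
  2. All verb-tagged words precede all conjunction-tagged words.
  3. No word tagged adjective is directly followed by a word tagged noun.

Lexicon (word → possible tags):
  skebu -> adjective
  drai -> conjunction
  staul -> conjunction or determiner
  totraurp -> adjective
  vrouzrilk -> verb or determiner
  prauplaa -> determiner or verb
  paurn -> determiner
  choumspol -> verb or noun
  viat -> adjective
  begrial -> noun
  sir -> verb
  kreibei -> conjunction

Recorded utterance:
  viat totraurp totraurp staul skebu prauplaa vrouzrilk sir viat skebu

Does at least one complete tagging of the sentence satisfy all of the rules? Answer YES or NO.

Candidates per position — 1:viat {adjective}; 2:totraurp {adjective}; 3:totraurp {adjective}; 4:staul {conjunction,determiner}; 5:skebu {adjective}; 6:prauplaa {determiner,verb}; 7:vrouzrilk {verb,determiner}; 8:sir {verb}; 9:viat {adjective}; 10:skebu {adjective}.
One satisfying assignment: adjective adjective adjective determiner adjective determiner determiner verb adjective adjective.
Check: rule 1 ok; rule 2 ok; rule 3 ok.

YES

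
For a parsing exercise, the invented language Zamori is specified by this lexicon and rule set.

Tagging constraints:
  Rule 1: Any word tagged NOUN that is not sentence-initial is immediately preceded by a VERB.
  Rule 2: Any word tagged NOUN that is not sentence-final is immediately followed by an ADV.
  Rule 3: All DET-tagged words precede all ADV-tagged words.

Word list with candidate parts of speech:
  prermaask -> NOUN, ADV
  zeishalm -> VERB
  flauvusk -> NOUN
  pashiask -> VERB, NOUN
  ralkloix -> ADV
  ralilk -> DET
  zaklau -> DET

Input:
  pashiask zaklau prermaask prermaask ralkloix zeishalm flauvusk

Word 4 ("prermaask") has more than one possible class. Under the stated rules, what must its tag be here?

ADV

Candidates per position — 1:pashiask {VERB,NOUN}; 2:zaklau {DET}; 3:prermaask {NOUN,ADV}; 4:prermaask {NOUN,ADV}; 5:ralkloix {ADV}; 6:zeishalm {VERB}; 7:flauvusk {NOUN}.
Position 1: tagging it NOUN would leave rule 2 unsatisfiable, so it must be VERB.
Position 3: tagging it NOUN would leave rule 1 unsatisfiable, so it must be ADV.
Position 4: tagging it NOUN would leave rule 1 unsatisfiable, so it must be ADV.
So the tagging must be: VERB DET ADV ADV ADV VERB NOUN.
Check: rule 1 ok; rule 2 ok; rule 3 ok.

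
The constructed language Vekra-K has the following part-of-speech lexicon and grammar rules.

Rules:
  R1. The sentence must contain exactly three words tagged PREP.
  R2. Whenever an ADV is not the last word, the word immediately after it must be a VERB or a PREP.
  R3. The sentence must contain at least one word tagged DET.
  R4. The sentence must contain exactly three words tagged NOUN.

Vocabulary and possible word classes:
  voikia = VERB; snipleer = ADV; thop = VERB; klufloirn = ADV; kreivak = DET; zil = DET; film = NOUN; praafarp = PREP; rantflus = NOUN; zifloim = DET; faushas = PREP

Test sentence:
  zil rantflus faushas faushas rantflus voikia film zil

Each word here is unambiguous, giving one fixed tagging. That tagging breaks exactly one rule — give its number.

Fixed tagging: DET NOUN PREP PREP NOUN VERB NOUN DET.
Applying the rules: R1 fail, R2 pass, R3 pass, R4 pass.
Only rule 1 fails.

1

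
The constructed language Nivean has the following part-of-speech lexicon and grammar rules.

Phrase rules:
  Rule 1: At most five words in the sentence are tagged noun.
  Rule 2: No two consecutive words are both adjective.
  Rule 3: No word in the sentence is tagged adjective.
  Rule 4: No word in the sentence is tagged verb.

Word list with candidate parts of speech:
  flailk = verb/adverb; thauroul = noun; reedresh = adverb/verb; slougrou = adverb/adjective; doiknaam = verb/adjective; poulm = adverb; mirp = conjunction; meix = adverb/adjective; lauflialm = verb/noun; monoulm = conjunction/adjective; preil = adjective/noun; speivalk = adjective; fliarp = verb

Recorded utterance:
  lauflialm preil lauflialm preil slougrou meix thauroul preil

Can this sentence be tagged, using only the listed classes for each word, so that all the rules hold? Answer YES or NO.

Candidates per position — 1:lauflialm {verb,noun}; 2:preil {adjective,noun}; 3:lauflialm {verb,noun}; 4:preil {adjective,noun}; 5:slougrou {adverb,adjective}; 6:meix {adverb,adjective}; 7:thauroul {noun}; 8:preil {adjective,noun}.
Every candidate sequence violates at least one rule; no consistent tagging exists.

NO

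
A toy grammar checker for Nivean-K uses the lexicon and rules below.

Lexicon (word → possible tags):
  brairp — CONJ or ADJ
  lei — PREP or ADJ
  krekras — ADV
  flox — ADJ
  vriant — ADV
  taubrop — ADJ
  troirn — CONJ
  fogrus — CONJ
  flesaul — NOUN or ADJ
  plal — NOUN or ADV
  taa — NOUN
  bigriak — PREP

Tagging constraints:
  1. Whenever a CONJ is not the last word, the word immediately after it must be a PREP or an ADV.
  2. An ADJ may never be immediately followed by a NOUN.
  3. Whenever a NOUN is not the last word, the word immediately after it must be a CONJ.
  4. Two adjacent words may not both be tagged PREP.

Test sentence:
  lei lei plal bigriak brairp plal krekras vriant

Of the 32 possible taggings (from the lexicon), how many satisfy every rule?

6

Candidates per position — 1:lei {PREP,ADJ}; 2:lei {PREP,ADJ}; 3:plal {NOUN,ADV}; 4:bigriak {PREP}; 5:brairp {CONJ,ADJ}; 6:plal {NOUN,ADV}; 7:krekras {ADV}; 8:vriant {ADV}.
There are 32 candidate sequences in total.
Checking each against the rules leaves 6 sequences.
Count = 6.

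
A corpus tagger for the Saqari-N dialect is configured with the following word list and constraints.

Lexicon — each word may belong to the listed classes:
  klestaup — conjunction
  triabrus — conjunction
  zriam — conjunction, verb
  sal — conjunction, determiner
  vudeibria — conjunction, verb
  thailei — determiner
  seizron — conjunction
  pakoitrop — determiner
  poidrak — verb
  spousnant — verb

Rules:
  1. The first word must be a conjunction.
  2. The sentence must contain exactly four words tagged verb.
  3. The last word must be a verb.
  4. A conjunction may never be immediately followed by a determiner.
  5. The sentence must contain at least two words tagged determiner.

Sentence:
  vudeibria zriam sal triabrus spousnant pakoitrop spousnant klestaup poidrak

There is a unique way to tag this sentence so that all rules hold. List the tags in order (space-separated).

conjunction verb determiner conjunction verb determiner verb conjunction verb

Candidates per position — 1:vudeibria {conjunction,verb}; 2:zriam {conjunction,verb}; 3:sal {conjunction,determiner}; 4:triabrus {conjunction}; 5:spousnant {verb}; 6:pakoitrop {determiner}; 7:spousnant {verb}; 8:klestaup {conjunction}; 9:poidrak {verb}.
Position 1: verb is ruled out by rule 1; that leaves conjunction.
Position 2: conjunction is ruled out by rule 2; that leaves verb.
Position 3: conjunction is ruled out by rule 5; that leaves determiner.
That leaves exactly one tagging: conjunction verb determiner conjunction verb determiner verb conjunction verb.
Rule-by-rule: rule 1 ok; rule 2 ok; rule 3 ok; rule 4 ok; rule 5 ok.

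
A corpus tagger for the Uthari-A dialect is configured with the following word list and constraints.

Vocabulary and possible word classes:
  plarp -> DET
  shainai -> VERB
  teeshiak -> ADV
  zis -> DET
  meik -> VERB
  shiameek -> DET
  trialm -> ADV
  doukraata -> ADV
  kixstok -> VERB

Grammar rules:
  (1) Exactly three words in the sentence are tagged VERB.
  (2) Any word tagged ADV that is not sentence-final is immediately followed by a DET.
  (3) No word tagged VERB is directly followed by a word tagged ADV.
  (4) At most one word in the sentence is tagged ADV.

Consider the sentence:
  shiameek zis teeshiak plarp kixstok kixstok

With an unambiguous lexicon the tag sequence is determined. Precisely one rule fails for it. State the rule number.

1

Fixed tagging: DET DET ADV DET VERB VERB.
Checking each rule: R1 ✗, R2 ✓, R3 ✓, R4 ✓.
Only rule 1 fails.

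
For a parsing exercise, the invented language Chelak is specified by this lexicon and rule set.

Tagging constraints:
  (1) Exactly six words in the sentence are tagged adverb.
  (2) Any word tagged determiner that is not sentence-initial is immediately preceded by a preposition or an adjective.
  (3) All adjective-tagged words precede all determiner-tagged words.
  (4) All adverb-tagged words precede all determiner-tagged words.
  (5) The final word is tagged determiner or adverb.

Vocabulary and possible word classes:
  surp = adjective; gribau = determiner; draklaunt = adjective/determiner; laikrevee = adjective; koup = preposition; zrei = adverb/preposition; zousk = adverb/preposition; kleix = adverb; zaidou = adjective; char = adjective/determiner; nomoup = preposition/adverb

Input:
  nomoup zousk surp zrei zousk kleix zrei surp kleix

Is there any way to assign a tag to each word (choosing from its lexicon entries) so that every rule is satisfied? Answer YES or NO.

YES

Candidates per position — 1:nomoup {preposition,adverb}; 2:zousk {adverb,preposition}; 3:surp {adjective}; 4:zrei {adverb,preposition}; 5:zousk {adverb,preposition}; 6:kleix {adverb}; 7:zrei {adverb,preposition}; 8:surp {adjective}; 9:kleix {adverb}.
One satisfying assignment: adverb adverb adjective preposition adverb adverb adverb adjective adverb.
Check: rule 1 ✓; rule 2 ✓; rule 3 ✓; rule 4 ✓; rule 5 ✓.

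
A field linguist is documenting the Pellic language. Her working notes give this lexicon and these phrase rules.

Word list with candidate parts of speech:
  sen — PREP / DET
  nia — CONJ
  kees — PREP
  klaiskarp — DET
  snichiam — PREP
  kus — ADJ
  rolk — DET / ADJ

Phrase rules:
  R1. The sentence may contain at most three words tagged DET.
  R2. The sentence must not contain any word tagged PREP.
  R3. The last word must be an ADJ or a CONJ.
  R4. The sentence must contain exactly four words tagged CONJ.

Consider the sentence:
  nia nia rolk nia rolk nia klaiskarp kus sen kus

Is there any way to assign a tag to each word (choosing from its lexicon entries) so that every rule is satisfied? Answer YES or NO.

Candidates per position — 1:nia {CONJ}; 2:nia {CONJ}; 3:rolk {DET,ADJ}; 4:nia {CONJ}; 5:rolk {DET,ADJ}; 6:nia {CONJ}; 7:klaiskarp {DET}; 8:kus {ADJ}; 9:sen {PREP,DET}; 10:kus {ADJ}.
One satisfying assignment: CONJ CONJ DET CONJ ADJ CONJ DET ADJ DET ADJ.
Verifying each rule — rule 1 ✓; rule 2 ✓; rule 3 ✓; rule 4 ✓.

YES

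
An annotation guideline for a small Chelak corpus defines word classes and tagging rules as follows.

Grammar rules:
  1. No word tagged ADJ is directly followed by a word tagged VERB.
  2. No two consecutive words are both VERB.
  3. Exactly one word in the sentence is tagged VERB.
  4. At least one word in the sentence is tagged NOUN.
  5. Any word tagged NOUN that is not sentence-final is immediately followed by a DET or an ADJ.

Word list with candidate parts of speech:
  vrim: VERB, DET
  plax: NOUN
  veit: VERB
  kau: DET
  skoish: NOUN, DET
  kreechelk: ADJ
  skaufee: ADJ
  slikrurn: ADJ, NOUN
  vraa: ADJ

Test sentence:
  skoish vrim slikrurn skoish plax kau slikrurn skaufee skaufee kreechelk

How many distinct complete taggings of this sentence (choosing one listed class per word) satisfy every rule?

Candidates per position — 1:skoish {NOUN,DET}; 2:vrim {VERB,DET}; 3:slikrurn {ADJ,NOUN}; 4:skoish {NOUN,DET}; 5:plax {NOUN}; 6:kau {DET}; 7:slikrurn {ADJ,NOUN}; 8:skaufee {ADJ}; 9:skaufee {ADJ}; 10:kreechelk {ADJ}.
There are 32 candidate sequences in total.
The sequences that satisfy every rule: DET VERB ADJ DET NOUN DET ADJ ADJ ADJ ADJ; DET VERB ADJ DET NOUN DET NOUN ADJ ADJ ADJ; DET VERB NOUN DET NOUN DET ADJ ADJ ADJ ADJ; DET VERB NOUN DET NOUN DET NOUN ADJ ADJ ADJ.
Count = 4.

4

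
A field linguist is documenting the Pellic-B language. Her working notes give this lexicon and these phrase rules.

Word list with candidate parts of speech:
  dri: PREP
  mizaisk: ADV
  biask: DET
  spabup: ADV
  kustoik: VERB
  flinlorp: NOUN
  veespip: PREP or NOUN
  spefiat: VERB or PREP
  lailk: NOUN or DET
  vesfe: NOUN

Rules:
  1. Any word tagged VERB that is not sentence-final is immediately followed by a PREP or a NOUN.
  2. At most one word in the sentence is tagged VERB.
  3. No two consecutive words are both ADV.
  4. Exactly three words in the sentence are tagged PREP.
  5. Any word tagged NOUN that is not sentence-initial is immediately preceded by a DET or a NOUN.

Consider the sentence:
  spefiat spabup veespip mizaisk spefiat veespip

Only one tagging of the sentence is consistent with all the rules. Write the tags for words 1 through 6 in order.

PREP ADV PREP ADV VERB PREP

Candidates per position — 1:spefiat {VERB,PREP}; 2:spabup {ADV}; 3:veespip {PREP,NOUN}; 4:mizaisk {ADV}; 5:spefiat {VERB,PREP}; 6:veespip {PREP,NOUN}.
At position 1, choosing VERB makes rule 1 impossible to satisfy; hence PREP.
At position 3, choosing NOUN makes rule 5 impossible to satisfy; hence PREP.
At position 6, choosing NOUN makes rule 5 impossible to satisfy; hence PREP.
At position 5, choosing PREP makes rule 4 impossible to satisfy; hence VERB.
The unique satisfying tagging is: PREP ADV PREP ADV VERB PREP.
Verifying each rule — rule 1 satisfied; rule 2 satisfied; rule 3 satisfied; rule 4 satisfied; rule 5 satisfied.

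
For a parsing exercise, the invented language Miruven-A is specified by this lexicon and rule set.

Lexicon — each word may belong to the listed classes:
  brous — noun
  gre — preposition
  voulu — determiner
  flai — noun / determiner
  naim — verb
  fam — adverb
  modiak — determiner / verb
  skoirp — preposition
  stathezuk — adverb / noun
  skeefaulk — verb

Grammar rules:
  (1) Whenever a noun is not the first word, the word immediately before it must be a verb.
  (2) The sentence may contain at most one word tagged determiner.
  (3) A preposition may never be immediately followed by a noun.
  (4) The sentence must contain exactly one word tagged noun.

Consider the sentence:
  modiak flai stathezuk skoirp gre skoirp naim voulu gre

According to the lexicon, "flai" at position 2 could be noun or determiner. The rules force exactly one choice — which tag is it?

Candidates per position — 1:modiak {determiner,verb}; 2:flai {noun,determiner}; 3:stathezuk {adverb,noun}; 4:skoirp {preposition}; 5:gre {preposition}; 6:skoirp {preposition}; 7:naim {verb}; 8:voulu {determiner}; 9:gre {preposition}.
At position 1, choosing determiner makes rule 2 impossible to satisfy; hence verb.
At position 2, choosing determiner makes rule 2 impossible to satisfy; hence noun.
At position 3, choosing noun makes rule 1 impossible to satisfy; hence adverb.
So the tagging must be: verb noun adverb preposition preposition preposition verb determiner preposition.
Verifying each rule — rule 1 satisfied; rule 2 satisfied; rule 3 satisfied; rule 4 satisfied.

noun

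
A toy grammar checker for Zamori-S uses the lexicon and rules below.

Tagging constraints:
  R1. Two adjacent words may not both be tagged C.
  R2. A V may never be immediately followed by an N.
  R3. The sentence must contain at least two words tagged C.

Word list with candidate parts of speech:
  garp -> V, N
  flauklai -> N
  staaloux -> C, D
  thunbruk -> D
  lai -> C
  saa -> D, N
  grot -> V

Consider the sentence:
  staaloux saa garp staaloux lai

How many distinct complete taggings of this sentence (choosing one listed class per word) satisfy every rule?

Candidates per position — 1:staaloux {C,D}; 2:saa {D,N}; 3:garp {V,N}; 4:staaloux {C,D}; 5:lai {C}.
There are 16 candidate sequences in total.
The sequences that satisfy every rule: C D V D C; C D N D C; C N V D C; C N N D C.
Count = 4.

4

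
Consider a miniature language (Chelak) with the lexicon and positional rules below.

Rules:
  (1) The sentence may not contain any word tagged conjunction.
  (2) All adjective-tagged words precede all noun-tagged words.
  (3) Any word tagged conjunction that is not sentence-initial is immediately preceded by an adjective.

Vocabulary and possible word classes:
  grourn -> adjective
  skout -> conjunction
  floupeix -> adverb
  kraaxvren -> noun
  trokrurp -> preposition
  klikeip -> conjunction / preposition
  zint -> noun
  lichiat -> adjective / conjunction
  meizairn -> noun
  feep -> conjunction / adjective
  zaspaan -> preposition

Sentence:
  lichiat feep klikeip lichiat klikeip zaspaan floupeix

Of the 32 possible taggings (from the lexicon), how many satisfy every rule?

1

Candidates per position — 1:lichiat {adjective,conjunction}; 2:feep {conjunction,adjective}; 3:klikeip {conjunction,preposition}; 4:lichiat {adjective,conjunction}; 5:klikeip {conjunction,preposition}; 6:zaspaan {preposition}; 7:floupeix {adverb}.
There are 32 candidate sequences in total.
The sequences that satisfy every rule: adjective adjective preposition adjective preposition preposition adverb.
Count = 1.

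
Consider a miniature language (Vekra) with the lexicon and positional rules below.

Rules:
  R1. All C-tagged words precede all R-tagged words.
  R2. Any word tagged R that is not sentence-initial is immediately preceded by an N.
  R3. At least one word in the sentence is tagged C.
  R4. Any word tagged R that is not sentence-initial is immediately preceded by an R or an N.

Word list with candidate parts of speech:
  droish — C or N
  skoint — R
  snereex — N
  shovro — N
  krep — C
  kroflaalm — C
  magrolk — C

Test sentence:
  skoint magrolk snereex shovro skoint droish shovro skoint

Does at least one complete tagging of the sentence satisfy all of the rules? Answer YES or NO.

NO

Candidates per position — 1:skoint {R}; 2:magrolk {C}; 3:snereex {N}; 4:shovro {N}; 5:skoint {R}; 6:droish {C,N}; 7:shovro {N}; 8:skoint {R}.
Rule 1 cannot be satisfied by any choice of tags from the lexicon.
So there is no consistent tagging.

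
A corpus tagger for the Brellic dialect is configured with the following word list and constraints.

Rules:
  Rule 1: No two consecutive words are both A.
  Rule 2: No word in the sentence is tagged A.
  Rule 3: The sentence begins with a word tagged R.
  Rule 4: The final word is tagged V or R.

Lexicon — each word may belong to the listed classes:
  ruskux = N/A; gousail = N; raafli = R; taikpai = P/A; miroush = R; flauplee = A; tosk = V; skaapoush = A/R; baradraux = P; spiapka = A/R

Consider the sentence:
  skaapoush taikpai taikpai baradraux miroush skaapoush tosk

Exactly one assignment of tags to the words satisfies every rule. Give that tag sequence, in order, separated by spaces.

Candidates per position — 1:skaapoush {A,R}; 2:taikpai {P,A}; 3:taikpai {P,A}; 4:baradraux {P}; 5:miroush {R}; 6:skaapoush {A,R}; 7:tosk {V}.
Position 1: tagging it A would leave rule 2 unsatisfiable, so it must be R.
Position 2: tagging it A would leave rule 2 unsatisfiable, so it must be P.
Position 3: tagging it A would leave rule 2 unsatisfiable, so it must be P.
Position 6: tagging it A would leave rule 2 unsatisfiable, so it must be R.
The only consistent sequence is: R P P P R R V.
Check: rule 1 holds; rule 2 holds; rule 3 holds; rule 4 holds.

R P P P R R V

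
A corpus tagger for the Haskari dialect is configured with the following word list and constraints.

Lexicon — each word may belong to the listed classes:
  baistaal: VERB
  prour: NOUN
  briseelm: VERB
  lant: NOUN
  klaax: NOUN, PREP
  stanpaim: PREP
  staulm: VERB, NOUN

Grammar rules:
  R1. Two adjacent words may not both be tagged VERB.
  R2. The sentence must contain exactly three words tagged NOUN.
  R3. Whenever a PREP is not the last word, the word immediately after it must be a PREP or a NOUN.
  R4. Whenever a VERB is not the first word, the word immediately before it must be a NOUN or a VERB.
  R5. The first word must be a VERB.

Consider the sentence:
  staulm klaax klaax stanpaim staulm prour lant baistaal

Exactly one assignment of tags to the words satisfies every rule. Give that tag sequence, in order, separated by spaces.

VERB PREP PREP PREP NOUN NOUN NOUN VERB

Candidates per position — 1:staulm {VERB,NOUN}; 2:klaax {NOUN,PREP}; 3:klaax {NOUN,PREP}; 4:stanpaim {PREP}; 5:staulm {VERB,NOUN}; 6:prour {NOUN}; 7:lant {NOUN}; 8:baistaal {VERB}.
At position 1, choosing NOUN makes rule 5 impossible to satisfy; hence VERB.
At position 5, choosing VERB makes rule 3 impossible to satisfy; hence NOUN.
At position 2, choosing NOUN makes rule 2 impossible to satisfy; hence PREP.
At position 3, choosing NOUN makes rule 2 impossible to satisfy; hence PREP.
The only consistent sequence is: VERB PREP PREP PREP NOUN NOUN NOUN VERB.
Verifying each rule — rule 1 holds; rule 2 holds; rule 3 holds; rule 4 holds; rule 5 holds.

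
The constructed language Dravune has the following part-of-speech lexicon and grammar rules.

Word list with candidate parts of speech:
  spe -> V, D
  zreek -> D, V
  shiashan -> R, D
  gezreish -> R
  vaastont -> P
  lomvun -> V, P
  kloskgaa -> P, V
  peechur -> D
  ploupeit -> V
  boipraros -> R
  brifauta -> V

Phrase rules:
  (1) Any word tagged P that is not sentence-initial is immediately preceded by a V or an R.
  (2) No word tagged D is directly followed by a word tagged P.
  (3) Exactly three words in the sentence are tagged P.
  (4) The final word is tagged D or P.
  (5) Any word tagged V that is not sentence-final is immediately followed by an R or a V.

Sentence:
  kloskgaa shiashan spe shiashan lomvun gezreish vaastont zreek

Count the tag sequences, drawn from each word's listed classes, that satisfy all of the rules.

4

Candidates per position — 1:kloskgaa {P,V}; 2:shiashan {R,D}; 3:spe {V,D}; 4:shiashan {R,D}; 5:lomvun {V,P}; 6:gezreish {R}; 7:vaastont {P}; 8:zreek {D,V}.
There are 64 candidate sequences in total.
The sequences that satisfy every rule: P R V R P R P D; P R D R P R P D; P D V R P R P D; P D D R P R P D.
Count = 4.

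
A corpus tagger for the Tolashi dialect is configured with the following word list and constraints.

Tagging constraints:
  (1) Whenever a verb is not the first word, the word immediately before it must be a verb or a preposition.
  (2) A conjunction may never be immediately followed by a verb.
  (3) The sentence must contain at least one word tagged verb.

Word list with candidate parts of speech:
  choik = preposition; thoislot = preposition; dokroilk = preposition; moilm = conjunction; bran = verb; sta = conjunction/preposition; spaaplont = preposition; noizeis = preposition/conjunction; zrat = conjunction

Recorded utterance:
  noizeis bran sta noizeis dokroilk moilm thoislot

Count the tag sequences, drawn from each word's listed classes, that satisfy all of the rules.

4

Candidates per position — 1:noizeis {preposition,conjunction}; 2:bran {verb}; 3:sta {conjunction,preposition}; 4:noizeis {preposition,conjunction}; 5:dokroilk {preposition}; 6:moilm {conjunction}; 7:thoislot {preposition}.
There are 8 candidate sequences in total.
The sequences that satisfy every rule: preposition verb conjunction preposition preposition conjunction preposition; preposition verb conjunction conjunction preposition conjunction preposition; preposition verb preposition preposition preposition conjunction preposition; preposition verb preposition conjunction preposition conjunction preposition.
Count = 4.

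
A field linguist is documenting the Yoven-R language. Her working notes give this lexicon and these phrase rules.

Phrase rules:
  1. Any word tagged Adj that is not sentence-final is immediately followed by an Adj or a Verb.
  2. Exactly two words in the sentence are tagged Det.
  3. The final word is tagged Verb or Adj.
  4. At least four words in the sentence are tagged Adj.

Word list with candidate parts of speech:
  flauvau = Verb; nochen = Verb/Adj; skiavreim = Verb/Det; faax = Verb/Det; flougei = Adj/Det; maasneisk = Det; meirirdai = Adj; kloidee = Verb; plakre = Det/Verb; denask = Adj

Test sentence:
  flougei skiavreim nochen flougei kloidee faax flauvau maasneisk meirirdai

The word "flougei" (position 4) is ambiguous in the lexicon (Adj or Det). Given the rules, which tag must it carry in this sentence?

Candidates per position — 1:flougei {Adj,Det}; 2:skiavreim {Verb,Det}; 3:nochen {Verb,Adj}; 4:flougei {Adj,Det}; 5:kloidee {Verb}; 6:faax {Verb,Det}; 7:flauvau {Verb}; 8:maasneisk {Det}; 9:meirirdai {Adj}.
Position 1: Det is ruled out by rule 4; that leaves Adj.
Position 2: Det is ruled out by rule 1; that leaves Verb.
Position 3: Verb is ruled out by rule 4; that leaves Adj.
Position 4: Det is ruled out by rule 1; that leaves Adj.
Position 6: Verb is ruled out by rule 2; that leaves Det.
The only consistent sequence is: Adj Verb Adj Adj Verb Det Verb Det Adj.
Rule-by-rule: rule 1 holds; rule 2 holds; rule 3 holds; rule 4 holds.

Adj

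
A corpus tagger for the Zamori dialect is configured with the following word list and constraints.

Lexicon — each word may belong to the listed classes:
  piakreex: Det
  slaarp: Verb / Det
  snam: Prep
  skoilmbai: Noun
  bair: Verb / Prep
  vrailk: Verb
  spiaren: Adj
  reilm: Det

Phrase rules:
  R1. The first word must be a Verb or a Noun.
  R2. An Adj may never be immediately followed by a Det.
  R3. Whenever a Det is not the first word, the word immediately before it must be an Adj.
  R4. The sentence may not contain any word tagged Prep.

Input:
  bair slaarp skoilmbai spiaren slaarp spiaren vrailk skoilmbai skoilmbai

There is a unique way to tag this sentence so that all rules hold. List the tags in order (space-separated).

Verb Verb Noun Adj Verb Adj Verb Noun Noun

Candidates per position — 1:bair {Verb,Prep}; 2:slaarp {Verb,Det}; 3:skoilmbai {Noun}; 4:spiaren {Adj}; 5:slaarp {Verb,Det}; 6:spiaren {Adj}; 7:vrailk {Verb}; 8:skoilmbai {Noun}; 9:skoilmbai {Noun}.
Position 1: Prep is ruled out by rule 1; that leaves Verb.
Position 2: Det is ruled out by rule 3; that leaves Verb.
Position 5: Det is ruled out by rule 2; that leaves Verb.
That leaves exactly one tagging: Verb Verb Noun Adj Verb Adj Verb Noun Noun.
Checking: rule 1 holds; rule 2 holds; rule 3 holds; rule 4 holds.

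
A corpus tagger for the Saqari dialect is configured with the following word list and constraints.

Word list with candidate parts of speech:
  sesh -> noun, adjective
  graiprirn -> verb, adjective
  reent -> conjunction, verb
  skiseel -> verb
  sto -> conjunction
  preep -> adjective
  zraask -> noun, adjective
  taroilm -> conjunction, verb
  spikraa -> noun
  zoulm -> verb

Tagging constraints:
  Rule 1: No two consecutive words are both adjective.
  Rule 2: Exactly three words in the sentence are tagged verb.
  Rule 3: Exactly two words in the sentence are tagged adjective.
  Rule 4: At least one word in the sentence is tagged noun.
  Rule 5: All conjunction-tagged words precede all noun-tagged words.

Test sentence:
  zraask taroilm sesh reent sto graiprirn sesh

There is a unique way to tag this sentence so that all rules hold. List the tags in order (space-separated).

adjective verb adjective verb conjunction verb noun

Candidates per position — 1:zraask {noun,adjective}; 2:taroilm {conjunction,verb}; 3:sesh {noun,adjective}; 4:reent {conjunction,verb}; 5:sto {conjunction}; 6:graiprirn {verb,adjective}; 7:sesh {noun,adjective}.
At position 1, choosing noun makes rule 5 impossible to satisfy; hence adjective.
At position 2, choosing conjunction makes rule 2 impossible to satisfy; hence verb.
At position 3, choosing noun makes rule 5 impossible to satisfy; hence adjective.
At position 4, choosing conjunction makes rule 2 impossible to satisfy; hence verb.
At position 6, choosing adjective makes rule 2 impossible to satisfy; hence verb.
At position 7, choosing adjective makes rule 3 impossible to satisfy; hence noun.
The unique satisfying tagging is: adjective verb adjective verb conjunction verb noun.
Verifying each rule — rule 1 ok; rule 2 ok; rule 3 ok; rule 4 ok; rule 5 ok.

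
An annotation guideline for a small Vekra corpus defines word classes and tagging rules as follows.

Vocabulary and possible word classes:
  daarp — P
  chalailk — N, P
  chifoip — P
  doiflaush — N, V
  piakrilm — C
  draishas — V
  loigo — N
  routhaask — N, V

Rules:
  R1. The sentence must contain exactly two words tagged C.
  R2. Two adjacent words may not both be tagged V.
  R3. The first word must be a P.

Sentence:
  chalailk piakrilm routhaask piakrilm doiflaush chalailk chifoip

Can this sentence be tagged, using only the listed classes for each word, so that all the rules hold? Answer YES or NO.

Candidates per position — 1:chalailk {N,P}; 2:piakrilm {C}; 3:routhaask {N,V}; 4:piakrilm {C}; 5:doiflaush {N,V}; 6:chalailk {N,P}; 7:chifoip {P}.
One satisfying assignment: P C N C V N P.
Rule-by-rule: rule 1 ok; rule 2 ok; rule 3 ok.

YES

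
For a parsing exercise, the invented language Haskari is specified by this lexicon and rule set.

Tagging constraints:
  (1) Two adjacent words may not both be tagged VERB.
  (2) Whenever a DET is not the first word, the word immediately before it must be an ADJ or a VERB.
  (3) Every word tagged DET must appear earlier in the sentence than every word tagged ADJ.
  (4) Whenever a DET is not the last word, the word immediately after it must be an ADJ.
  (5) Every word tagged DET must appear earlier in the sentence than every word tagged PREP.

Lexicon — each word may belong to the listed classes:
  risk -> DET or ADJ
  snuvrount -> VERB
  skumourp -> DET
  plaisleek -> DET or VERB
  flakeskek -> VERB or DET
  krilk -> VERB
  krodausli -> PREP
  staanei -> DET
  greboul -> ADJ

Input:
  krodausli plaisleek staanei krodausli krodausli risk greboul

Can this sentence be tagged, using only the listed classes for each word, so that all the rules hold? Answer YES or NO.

Candidates per position — 1:krodausli {PREP}; 2:plaisleek {DET,VERB}; 3:staanei {DET}; 4:krodausli {PREP}; 5:krodausli {PREP}; 6:risk {DET,ADJ}; 7:greboul {ADJ}.
Rule 4 cannot be satisfied by any choice of tags from the lexicon.
So there is no consistent tagging.

NO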